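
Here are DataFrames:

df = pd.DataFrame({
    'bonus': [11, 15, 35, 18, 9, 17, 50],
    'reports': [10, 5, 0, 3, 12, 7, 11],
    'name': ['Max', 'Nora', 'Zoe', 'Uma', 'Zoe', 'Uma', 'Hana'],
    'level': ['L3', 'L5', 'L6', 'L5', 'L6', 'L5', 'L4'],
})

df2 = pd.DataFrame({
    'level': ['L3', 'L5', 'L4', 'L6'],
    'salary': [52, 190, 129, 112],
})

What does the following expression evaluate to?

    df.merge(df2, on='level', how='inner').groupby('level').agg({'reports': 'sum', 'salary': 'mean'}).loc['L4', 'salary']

129.0

merge on 'level' (how='inner') → 7 rows:
   bonus  reports  name level  salary
0     11       10   Max    L3      52
1     15        5  Nora    L5     190
2     35        0   Zoe    L6     112
3     18        3   Uma    L5     190
4      9       12   Zoe    L6     112
5     17        7   Uma    L5     190
6     50       11  Hana    L4     129
group by level: sum(reports), mean(salary):
       reports  salary
level                 
L3          10    52.0
L4          11   129.0
L5          15   190.0
L6          12   112.0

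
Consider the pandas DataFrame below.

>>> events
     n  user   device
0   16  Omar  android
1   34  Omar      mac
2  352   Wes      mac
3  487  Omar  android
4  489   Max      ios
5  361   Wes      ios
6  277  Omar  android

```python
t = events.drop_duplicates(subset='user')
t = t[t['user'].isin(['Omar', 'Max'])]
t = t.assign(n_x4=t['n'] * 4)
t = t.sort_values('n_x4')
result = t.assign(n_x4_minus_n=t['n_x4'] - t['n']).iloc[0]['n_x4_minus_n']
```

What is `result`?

drop duplicate user (keep=first):
     n  user   device
0   16  Omar  android
2  352   Wes      mac
4  489   Max      ios
filter rows where user in ['Omar', 'Max']:
     n  user   device
0   16  Omar  android
4  489   Max      ios
add column n_x4 = t['n'] * 4:
     n  user   device  n_x4
0   16  Omar  android    64
4  489   Max      ios  1956
sort by n_x4:
     n  user   device  n_x4
0   16  Omar  android    64
4  489   Max      ios  1956
add column n_x4_minus_n = t['n_x4'] - t['n']:
     n  user   device  n_x4  n_x4_minus_n
0   16  Omar  android    64            48
4  489   Max      ios  1956          1467

48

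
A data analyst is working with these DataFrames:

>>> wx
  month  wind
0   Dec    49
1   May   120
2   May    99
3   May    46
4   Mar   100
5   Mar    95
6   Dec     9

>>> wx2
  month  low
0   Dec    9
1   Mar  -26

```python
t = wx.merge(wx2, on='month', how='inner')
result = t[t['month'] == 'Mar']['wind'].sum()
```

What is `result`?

merge on 'month' (how='inner') → 4 rows:
  month  wind  low
0   Dec    49    9
1   Mar   100  -26
2   Mar    95  -26
3   Dec     9    9
filter rows where month == 'Mar':
  month  wind  low
1   Mar   100  -26
2   Mar    95  -26
So sum() = 195.

195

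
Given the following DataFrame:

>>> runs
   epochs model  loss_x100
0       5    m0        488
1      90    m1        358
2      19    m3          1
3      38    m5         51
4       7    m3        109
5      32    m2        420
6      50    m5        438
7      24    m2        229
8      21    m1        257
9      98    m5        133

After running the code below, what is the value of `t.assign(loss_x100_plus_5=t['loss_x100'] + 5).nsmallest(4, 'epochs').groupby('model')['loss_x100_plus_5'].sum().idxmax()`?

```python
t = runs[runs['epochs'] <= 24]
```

m0

filter rows where epochs <= 24:
   epochs model  loss_x100
0       5    m0        488
2      19    m3          1
4       7    m3        109
7      24    m2        229
8      21    m1        257
add column loss_x100_plus_5 = t['loss_x100'] + 5:
   epochs model  loss_x100  loss_x100_plus_5
0       5    m0        488               493
2      19    m3          1                 6
4       7    m3        109               114
7      24    m2        229               234
8      21    m1        257               262
take 4 rows with smallest epochs:
   epochs model  loss_x100  loss_x100_plus_5
0       5    m0        488               493
4       7    m3        109               114
2      19    m3          1                 6
8      21    m1        257               262
group by model, sum of loss_x100_plus_5:
model
m0    493
m1    262
m3    120
Name: loss_x100_plus_5, dtype: int64
Taking the label with the largest value gives m0.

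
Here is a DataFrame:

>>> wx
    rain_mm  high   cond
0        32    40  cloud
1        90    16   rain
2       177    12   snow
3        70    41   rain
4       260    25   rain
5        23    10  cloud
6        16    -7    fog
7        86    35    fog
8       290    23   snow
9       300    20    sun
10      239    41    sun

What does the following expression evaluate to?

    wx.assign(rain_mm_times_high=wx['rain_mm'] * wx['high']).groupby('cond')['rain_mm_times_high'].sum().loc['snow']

8794

add column rain_mm_times_high = wx['rain_mm'] * wx['high']:
    rain_mm  high   cond  rain_mm_times_high
0        32    40  cloud                1280
1        90    16   rain                1440
2       177    12   snow                2124
3        70    41   rain                2870
4       260    25   rain                6500
5        23    10  cloud                 230
6        16    -7    fog                -112
7        86    35    fog                3010
8       290    23   snow                6670
9       300    20    sun                6000
10      239    41    sun                9799
group by cond, sum of rain_mm_times_high:
cond
cloud     1510
fog       2898
rain     10810
snow      8794
sun      15799
Name: rain_mm_times_high, dtype: int64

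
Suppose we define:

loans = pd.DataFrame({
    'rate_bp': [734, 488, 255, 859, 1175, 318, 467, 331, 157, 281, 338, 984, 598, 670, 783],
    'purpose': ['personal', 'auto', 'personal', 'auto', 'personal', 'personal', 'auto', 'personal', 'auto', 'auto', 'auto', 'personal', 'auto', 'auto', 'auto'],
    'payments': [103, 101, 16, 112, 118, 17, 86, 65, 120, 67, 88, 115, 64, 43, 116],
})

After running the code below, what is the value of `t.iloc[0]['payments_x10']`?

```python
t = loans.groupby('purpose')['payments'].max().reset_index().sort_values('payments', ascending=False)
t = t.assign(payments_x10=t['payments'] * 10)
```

1200

group by purpose, max of payments:
purpose
auto        120
personal    118
Name: payments, dtype: int64
reset_index():
    purpose  payments
0      auto       120
1  personal       118
sort by payments descending:
    purpose  payments
0      auto       120
1  personal       118
add column payments_x10 = t['payments'] * 10:
    purpose  payments  payments_x10
0      auto       120          1200
1  personal       118          1180
Finally, value at position 0, column 'payments_x10' = 1200.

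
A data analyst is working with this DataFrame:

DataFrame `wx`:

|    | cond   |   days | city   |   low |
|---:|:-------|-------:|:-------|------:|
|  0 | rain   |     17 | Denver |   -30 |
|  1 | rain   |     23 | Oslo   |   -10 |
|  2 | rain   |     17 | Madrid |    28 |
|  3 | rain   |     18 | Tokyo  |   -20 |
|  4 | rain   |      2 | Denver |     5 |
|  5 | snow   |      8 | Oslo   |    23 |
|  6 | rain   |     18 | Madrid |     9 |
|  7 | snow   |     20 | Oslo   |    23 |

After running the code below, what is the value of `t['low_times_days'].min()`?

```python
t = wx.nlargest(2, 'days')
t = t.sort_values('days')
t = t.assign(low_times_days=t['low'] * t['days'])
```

take 2 rows with largest days:
   cond  days  city  low
1  rain    23  Oslo  -10
7  snow    20  Oslo   23
sort by days:
   cond  days  city  low
7  snow    20  Oslo   23
1  rain    23  Oslo  -10
add column low_times_days = t['low'] * t['days']:
   cond  days  city  low  low_times_days
7  snow    20  Oslo   23             460
1  rain    23  Oslo  -10            -230

-230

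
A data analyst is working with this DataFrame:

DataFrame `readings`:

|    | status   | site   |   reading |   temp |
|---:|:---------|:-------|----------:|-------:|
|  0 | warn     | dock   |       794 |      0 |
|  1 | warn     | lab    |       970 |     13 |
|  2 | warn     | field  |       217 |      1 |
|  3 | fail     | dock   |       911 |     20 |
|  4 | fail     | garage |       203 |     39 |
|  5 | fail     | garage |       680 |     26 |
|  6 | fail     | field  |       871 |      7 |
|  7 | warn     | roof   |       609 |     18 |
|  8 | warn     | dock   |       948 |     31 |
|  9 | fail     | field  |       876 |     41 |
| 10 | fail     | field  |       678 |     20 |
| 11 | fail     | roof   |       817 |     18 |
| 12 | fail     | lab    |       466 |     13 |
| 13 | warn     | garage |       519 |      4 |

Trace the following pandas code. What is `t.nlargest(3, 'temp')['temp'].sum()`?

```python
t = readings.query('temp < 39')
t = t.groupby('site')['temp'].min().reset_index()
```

filter rows where temp < 39:
   status    site  reading  temp
0    warn    dock      794     0
1    warn     lab      970    13
2    warn   field      217     1
3    fail    dock      911    20
5    fail  garage      680    26
6    fail   field      871     7
7    warn    roof      609    18
8    warn    dock      948    31
10   fail   field      678    20
11   fail    roof      817    18
12   fail     lab      466    13
13   warn  garage      519     4
group by site, min of temp:
site
dock       0
field      1
garage     4
lab       13
roof      18
Name: temp, dtype: int64
reset_index():
     site  temp
0    dock     0
1   field     1
2  garage     4
3     lab    13
4    roof    18
take 3 rows with largest temp:
     site  temp
4    roof    18
3     lab    13
2  garage     4
sum of column 'temp' → 35

35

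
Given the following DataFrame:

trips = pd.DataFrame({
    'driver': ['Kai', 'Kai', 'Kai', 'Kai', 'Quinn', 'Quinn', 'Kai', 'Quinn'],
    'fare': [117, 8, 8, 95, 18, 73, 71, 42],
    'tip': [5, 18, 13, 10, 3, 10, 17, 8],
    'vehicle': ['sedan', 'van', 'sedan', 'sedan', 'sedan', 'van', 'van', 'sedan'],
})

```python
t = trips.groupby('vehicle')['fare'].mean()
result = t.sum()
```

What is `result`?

group by vehicle, mean of fare:
vehicle
sedan    56.000000
van      50.666667
Name: fare, dtype: float64
sum of the resulting series → 106.666666667

106.666666667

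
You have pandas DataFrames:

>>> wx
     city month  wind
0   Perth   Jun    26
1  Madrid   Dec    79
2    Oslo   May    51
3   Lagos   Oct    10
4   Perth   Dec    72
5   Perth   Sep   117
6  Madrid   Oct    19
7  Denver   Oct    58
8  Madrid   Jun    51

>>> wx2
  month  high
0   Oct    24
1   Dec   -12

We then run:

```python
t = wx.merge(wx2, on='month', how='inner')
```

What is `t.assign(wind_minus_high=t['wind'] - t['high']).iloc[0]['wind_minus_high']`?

merge on 'month' (how='inner') → 5 rows:
     city month  wind  high
0  Madrid   Dec    79   -12
1   Lagos   Oct    10    24
2   Perth   Dec    72   -12
3  Madrid   Oct    19    24
4  Denver   Oct    58    24
add column wind_minus_high = t['wind'] - t['high']:
     city month  wind  high  wind_minus_high
0  Madrid   Dec    79   -12               91
1   Lagos   Oct    10    24              -14
2   Perth   Dec    72   -12               84
3  Madrid   Oct    19    24               -5
4  Denver   Oct    58    24               34
Taking the value at position 0, column 'wind_minus_high' gives 91.

91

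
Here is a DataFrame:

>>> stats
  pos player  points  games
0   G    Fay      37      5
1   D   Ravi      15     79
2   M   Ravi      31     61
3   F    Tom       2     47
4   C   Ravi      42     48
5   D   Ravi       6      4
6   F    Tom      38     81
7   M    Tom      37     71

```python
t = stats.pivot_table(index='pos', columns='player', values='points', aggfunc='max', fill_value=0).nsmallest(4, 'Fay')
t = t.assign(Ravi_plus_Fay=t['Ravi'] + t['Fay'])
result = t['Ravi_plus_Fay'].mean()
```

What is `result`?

22.0

pivot: rows=pos, cols=player, max(points):
player  Fay  Ravi  Tom
pos                   
C         0    42    0
D         0    15    0
F         0     0   38
G        37     0    0
M         0    31   37
take 4 rows with smallest Fay:
player  Fay  Ravi  Tom
pos                   
C         0    42    0
D         0    15    0
F         0     0   38
M         0    31   37
add column Ravi_plus_Fay = t['Ravi'] + t['Fay']:
player  Fay  Ravi  Tom  Ravi_plus_Fay
pos                                  
C         0    42    0             42
D         0    15    0             15
F         0     0   38              0
M         0    31   37             31
Taking the mean of column 'Ravi_plus_Fay' gives 22.0.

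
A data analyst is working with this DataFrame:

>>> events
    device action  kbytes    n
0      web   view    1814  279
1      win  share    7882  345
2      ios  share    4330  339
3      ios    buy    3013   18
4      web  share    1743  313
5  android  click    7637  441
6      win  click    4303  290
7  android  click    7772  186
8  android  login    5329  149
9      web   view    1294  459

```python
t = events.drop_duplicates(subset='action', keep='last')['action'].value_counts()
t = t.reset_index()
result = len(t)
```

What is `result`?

5

drop duplicate action (keep=last):
    device action  kbytes    n
3      ios    buy    3013   18
4      web  share    1743  313
7  android  click    7772  186
8  android  login    5329  149
9      web   view    1294  459
value_counts of action:
action
buy      1
share    1
click    1
login    1
view     1
Name: count, dtype: int64
reset_index():
  action  count
0    buy      1
1  share      1
2  click      1
3  login      1
4   view      1
Reading off the number of rows, we get 5.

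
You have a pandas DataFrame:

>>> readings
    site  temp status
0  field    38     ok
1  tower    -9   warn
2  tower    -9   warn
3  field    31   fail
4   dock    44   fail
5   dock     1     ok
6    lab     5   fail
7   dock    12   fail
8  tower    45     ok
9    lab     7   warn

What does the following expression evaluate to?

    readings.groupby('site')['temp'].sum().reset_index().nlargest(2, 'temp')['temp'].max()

69

group by site, sum of temp:
site
dock     57
field    69
lab      12
tower    27
Name: temp, dtype: int64
reset_index():
    site  temp
0   dock    57
1  field    69
2    lab    12
3  tower    27
take 2 rows with largest temp:
    site  temp
1  field    69
0   dock    57
Reading off the max of column 'temp', we get 69.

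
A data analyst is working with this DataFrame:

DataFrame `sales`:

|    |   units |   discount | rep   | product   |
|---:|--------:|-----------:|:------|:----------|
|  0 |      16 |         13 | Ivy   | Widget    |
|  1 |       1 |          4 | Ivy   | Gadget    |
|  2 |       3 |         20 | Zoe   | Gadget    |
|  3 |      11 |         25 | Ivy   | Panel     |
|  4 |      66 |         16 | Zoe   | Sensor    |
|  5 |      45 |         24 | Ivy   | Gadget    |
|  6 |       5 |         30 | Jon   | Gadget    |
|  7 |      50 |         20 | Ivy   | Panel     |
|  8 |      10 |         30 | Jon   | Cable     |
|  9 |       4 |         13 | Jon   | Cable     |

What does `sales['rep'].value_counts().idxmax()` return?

value_counts of rep:
rep
Ivy    5
Jon    3
Zoe    2
Name: count, dtype: int64
label with the largest value → Ivy

Ivy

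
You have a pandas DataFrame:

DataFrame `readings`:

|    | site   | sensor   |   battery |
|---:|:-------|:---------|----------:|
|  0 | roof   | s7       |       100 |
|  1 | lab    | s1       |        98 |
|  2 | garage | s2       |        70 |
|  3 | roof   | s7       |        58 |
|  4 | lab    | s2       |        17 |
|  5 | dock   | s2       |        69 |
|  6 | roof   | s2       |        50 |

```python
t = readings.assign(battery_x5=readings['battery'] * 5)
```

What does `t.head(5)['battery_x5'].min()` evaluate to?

85

add column battery_x5 = readings['battery'] * 5:
     site sensor  battery  battery_x5
0    roof     s7      100         500
1     lab     s1       98         490
2  garage     s2       70         350
3    roof     s7       58         290
4     lab     s2       17          85
5    dock     s2       69         345
6    roof     s2       50         250
take first 5 rows:
     site sensor  battery  battery_x5
0    roof     s7      100         500
1     lab     s1       98         490
2  garage     s2       70         350
3    roof     s7       58         290
4     lab     s2       17          85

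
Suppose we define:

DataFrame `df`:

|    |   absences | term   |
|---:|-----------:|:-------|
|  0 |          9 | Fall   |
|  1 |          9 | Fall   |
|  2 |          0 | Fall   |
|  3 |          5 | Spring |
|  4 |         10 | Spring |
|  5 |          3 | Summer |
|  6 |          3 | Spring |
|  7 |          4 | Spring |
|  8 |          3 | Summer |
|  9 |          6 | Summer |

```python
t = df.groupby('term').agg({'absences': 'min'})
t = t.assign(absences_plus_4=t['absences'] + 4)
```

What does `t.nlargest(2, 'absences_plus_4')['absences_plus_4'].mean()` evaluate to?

7.0

group by term, min of absences:
        absences
term            
Fall           0
Spring         3
Summer         3
add column absences_plus_4 = t['absences'] + 4:
        absences  absences_plus_4
term                             
Fall           0                4
Spring         3                7
Summer         3                7
take 2 rows with largest absences_plus_4:
        absences  absences_plus_4
term                             
Spring         3                7
Summer         3                7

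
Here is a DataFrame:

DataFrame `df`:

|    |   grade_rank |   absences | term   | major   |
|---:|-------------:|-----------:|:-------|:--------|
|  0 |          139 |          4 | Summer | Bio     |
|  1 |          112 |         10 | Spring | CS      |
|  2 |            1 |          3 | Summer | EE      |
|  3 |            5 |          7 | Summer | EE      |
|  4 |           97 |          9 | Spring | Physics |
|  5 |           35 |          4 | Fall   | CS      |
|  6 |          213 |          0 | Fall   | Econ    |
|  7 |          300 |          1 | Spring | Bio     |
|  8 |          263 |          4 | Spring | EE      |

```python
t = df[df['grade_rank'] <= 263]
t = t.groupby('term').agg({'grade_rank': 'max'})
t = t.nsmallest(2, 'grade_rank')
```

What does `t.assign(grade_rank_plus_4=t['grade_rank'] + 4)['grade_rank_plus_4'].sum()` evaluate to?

360

filter rows where grade_rank <= 263:
   grade_rank  absences    term    major
0         139         4  Summer      Bio
1         112        10  Spring       CS
2           1         3  Summer       EE
3           5         7  Summer       EE
4          97         9  Spring  Physics
5          35         4    Fall       CS
6         213         0    Fall     Econ
8         263         4  Spring       EE
group by term, max of grade_rank:
        grade_rank
term              
Fall           213
Spring         263
Summer         139
take 2 rows with smallest grade_rank:
        grade_rank
term              
Summer         139
Fall           213
add column grade_rank_plus_4 = t['grade_rank'] + 4:
        grade_rank  grade_rank_plus_4
term                                 
Summer         139                143
Fall           213                217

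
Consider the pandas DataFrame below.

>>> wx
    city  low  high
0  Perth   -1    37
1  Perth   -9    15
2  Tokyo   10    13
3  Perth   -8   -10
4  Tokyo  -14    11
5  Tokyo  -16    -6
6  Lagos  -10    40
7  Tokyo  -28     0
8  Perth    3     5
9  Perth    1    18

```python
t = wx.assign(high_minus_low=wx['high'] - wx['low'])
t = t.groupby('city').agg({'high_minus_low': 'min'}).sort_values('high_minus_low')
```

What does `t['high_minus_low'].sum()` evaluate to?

51

add column high_minus_low = wx['high'] - wx['low']:
    city  low  high  high_minus_low
0  Perth   -1    37              38
1  Perth   -9    15              24
2  Tokyo   10    13               3
3  Perth   -8   -10              -2
4  Tokyo  -14    11              25
5  Tokyo  -16    -6              10
6  Lagos  -10    40              50
7  Tokyo  -28     0              28
8  Perth    3     5               2
9  Perth    1    18              17
group by city, min of high_minus_low:
       high_minus_low
city                 
Lagos              50
Perth              -2
Tokyo               3
sort by high_minus_low:
       high_minus_low
city                 
Perth              -2
Tokyo               3
Lagos              50
Then the sum of column 'high_minus_low': 51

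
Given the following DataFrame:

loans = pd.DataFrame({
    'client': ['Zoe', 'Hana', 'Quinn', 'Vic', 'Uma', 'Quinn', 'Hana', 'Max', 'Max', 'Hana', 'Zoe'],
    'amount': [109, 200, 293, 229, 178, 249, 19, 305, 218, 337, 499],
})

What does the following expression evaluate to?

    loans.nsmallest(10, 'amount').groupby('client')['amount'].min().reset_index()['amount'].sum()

1002

take 10 rows with smallest amount:
  client  amount
6   Hana      19
0    Zoe     109
4    Uma     178
1   Hana     200
8    Max     218
3    Vic     229
5  Quinn     249
2  Quinn     293
7    Max     305
9   Hana     337
group by client, min of amount:
client
Hana      19
Max      218
Quinn    249
Uma      178
Vic      229
Zoe      109
Name: amount, dtype: int64
reset_index():
  client  amount
0   Hana      19
1    Max     218
2  Quinn     249
3    Uma     178
4    Vic     229
5    Zoe     109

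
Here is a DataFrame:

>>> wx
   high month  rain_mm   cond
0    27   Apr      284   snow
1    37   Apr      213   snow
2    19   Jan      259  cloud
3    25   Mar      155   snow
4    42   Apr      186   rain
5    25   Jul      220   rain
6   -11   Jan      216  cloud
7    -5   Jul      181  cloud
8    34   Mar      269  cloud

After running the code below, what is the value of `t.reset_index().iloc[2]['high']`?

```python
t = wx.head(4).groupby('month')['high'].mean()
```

25.0

take first 4 rows:
   high month  rain_mm   cond
0    27   Apr      284   snow
1    37   Apr      213   snow
2    19   Jan      259  cloud
3    25   Mar      155   snow
group by month, mean of high:
month
Apr    32.0
Jan    19.0
Mar    25.0
Name: high, dtype: float64
reset_index():
  month  high
0   Apr  32.0
1   Jan  19.0
2   Mar  25.0
So iloc[2]['high'] = 25.0.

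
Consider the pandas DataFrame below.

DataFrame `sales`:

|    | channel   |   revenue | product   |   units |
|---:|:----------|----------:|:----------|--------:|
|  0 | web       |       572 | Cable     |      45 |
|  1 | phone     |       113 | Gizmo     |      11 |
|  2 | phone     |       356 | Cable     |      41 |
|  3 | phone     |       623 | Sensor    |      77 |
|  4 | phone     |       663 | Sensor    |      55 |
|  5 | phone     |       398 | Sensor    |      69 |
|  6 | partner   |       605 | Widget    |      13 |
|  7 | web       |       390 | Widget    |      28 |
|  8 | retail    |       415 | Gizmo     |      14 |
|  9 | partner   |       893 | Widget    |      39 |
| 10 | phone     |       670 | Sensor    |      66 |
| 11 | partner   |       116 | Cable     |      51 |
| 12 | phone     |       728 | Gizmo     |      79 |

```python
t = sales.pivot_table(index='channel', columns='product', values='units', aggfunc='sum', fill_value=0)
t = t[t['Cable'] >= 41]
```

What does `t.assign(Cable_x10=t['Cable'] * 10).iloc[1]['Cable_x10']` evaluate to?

410

pivot: rows=channel, cols=product, sum(units):
product  Cable  Gizmo  Sensor  Widget
channel                              
partner     51      0       0      52
phone       41     90     267       0
retail       0     14       0       0
web         45      0       0      28
filter rows where Cable >= 41:
product  Cable  Gizmo  Sensor  Widget
channel                              
partner     51      0       0      52
phone       41     90     267       0
web         45      0       0      28
add column Cable_x10 = t['Cable'] * 10:
product  Cable  Gizmo  Sensor  Widget  Cable_x10
channel                                         
partner     51      0       0      52        510
phone       41     90     267       0        410
web         45      0       0      28        450
Reading off the value at position 1, column 'Cable_x10', we get 410.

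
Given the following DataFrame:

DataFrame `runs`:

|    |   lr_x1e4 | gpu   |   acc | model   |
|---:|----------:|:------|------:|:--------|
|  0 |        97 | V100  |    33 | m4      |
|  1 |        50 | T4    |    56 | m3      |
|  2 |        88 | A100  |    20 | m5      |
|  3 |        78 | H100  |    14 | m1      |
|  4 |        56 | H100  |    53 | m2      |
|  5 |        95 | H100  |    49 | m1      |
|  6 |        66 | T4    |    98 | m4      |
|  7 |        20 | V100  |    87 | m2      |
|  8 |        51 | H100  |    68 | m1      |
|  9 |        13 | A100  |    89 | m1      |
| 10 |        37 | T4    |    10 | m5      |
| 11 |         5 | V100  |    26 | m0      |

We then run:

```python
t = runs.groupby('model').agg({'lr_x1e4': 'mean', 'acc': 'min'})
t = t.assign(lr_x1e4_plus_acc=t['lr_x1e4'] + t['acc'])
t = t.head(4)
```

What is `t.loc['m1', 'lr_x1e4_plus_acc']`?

73.25

group by model: mean(lr_x1e4), min(acc):
       lr_x1e4  acc
model              
m0        5.00   26
m1       59.25   14
m2       38.00   53
m3       50.00   56
m4       81.50   33
m5       62.50   10
add column lr_x1e4_plus_acc = t['lr_x1e4'] + t['acc']:
       lr_x1e4  acc  lr_x1e4_plus_acc
model                                
m0        5.00   26             31.00
m1       59.25   14             73.25
m2       38.00   53             91.00
m3       50.00   56            106.00
m4       81.50   33            114.50
m5       62.50   10             72.50
take first 4 rows:
       lr_x1e4  acc  lr_x1e4_plus_acc
model                                
m0        5.00   26             31.00
m1       59.25   14             73.25
m2       38.00   53             91.00
m3       50.00   56            106.00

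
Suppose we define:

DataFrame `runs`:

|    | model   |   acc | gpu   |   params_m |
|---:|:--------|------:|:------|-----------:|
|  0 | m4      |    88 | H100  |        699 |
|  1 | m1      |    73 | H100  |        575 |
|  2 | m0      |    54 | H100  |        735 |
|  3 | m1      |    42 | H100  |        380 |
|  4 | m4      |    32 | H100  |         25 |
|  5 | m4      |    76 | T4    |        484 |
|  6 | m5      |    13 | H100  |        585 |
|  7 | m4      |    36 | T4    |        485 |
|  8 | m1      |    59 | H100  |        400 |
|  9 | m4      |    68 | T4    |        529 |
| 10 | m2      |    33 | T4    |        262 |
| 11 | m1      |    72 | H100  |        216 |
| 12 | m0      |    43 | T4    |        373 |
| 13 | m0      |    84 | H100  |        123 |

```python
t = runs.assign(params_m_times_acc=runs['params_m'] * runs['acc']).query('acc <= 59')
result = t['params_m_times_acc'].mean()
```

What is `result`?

add column params_m_times_acc = runs['params_m'] * runs['acc']:
   model  acc   gpu  params_m  params_m_times_acc
0     m4   88  H100       699               61512
1     m1   73  H100       575               41975
2     m0   54  H100       735               39690
3     m1   42  H100       380               15960
4     m4   32  H100        25                 800
5     m4   76    T4       484               36784
6     m5   13  H100       585                7605
7     m4   36    T4       485               17460
8     m1   59  H100       400               23600
9     m4   68    T4       529               35972
10    m2   33    T4       262                8646
11    m1   72  H100       216               15552
12    m0   43    T4       373               16039
13    m0   84  H100       123               10332
filter rows where acc <= 59:
   model  acc   gpu  params_m  params_m_times_acc
2     m0   54  H100       735               39690
3     m1   42  H100       380               15960
4     m4   32  H100        25                 800
6     m5   13  H100       585                7605
7     m4   36    T4       485               17460
8     m1   59  H100       400               23600
10    m2   33    T4       262                8646
12    m0   43    T4       373               16039
Hence 16225.0.

16225.0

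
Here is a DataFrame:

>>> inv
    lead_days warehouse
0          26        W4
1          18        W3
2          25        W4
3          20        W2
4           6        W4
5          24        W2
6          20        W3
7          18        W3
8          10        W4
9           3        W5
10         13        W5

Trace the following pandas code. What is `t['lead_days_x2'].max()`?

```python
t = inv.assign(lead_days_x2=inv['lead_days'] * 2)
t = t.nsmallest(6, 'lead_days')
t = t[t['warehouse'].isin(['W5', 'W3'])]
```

36

add column lead_days_x2 = inv['lead_days'] * 2:
    lead_days warehouse  lead_days_x2
0          26        W4            52
1          18        W3            36
2          25        W4            50
3          20        W2            40
4           6        W4            12
5          24        W2            48
6          20        W3            40
7          18        W3            36
8          10        W4            20
9           3        W5             6
10         13        W5            26
take 6 rows with smallest lead_days:
    lead_days warehouse  lead_days_x2
9           3        W5             6
4           6        W4            12
8          10        W4            20
10         13        W5            26
1          18        W3            36
7          18        W3            36
filter rows where warehouse in ['W5', 'W3']:
    lead_days warehouse  lead_days_x2
9           3        W5             6
10         13        W5            26
1          18        W3            36
7          18        W3            36
max of column 'lead_days_x2' → 36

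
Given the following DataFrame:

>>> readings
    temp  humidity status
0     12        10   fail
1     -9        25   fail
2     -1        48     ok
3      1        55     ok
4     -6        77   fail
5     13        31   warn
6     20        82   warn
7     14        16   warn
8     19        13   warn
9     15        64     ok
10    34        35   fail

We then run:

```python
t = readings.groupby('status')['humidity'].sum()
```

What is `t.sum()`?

group by status, sum of humidity:
status
fail    147
ok      167
warn    142
Name: humidity, dtype: int64
So sum() = 456.

456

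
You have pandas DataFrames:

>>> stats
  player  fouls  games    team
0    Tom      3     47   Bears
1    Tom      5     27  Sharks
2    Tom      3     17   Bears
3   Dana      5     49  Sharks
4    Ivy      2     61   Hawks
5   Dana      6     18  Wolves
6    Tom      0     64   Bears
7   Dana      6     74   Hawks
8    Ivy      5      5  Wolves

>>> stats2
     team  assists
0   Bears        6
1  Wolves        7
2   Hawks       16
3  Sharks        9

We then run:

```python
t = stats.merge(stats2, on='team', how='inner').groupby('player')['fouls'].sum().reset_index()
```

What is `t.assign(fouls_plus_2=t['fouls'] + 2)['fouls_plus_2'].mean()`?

13.6666666667

merge on 'team' (how='inner') → 9 rows:
  player  fouls  games    team  assists
0    Tom      3     47   Bears        6
1    Tom      5     27  Sharks        9
2    Tom      3     17   Bears        6
3   Dana      5     49  Sharks        9
4    Ivy      2     61   Hawks       16
5   Dana      6     18  Wolves        7
6    Tom      0     64   Bears        6
7   Dana      6     74   Hawks       16
8    Ivy      5      5  Wolves        7
group by player, sum of fouls:
player
Dana    17
Ivy      7
Tom     11
Name: fouls, dtype: int64
reset_index():
  player  fouls
0   Dana     17
1    Ivy      7
2    Tom     11
add column fouls_plus_2 = t['fouls'] + 2:
  player  fouls  fouls_plus_2
0   Dana     17            19
1    Ivy      7             9
2    Tom     11            13
Finally, mean of column 'fouls_plus_2' = 13.6666666667.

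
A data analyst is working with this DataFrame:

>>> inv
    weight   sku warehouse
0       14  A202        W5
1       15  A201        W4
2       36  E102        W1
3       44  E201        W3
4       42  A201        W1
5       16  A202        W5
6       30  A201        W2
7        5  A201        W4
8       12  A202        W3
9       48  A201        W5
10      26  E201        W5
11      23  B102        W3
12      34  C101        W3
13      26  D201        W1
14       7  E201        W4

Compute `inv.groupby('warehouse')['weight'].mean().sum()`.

group by warehouse, mean of weight:
warehouse
W1    34.666667
W2    30.000000
W3    28.250000
W4     9.000000
W5    26.000000
Name: weight, dtype: float64
Reading off the sum of the resulting series, we get 127.916666667.

127.916666667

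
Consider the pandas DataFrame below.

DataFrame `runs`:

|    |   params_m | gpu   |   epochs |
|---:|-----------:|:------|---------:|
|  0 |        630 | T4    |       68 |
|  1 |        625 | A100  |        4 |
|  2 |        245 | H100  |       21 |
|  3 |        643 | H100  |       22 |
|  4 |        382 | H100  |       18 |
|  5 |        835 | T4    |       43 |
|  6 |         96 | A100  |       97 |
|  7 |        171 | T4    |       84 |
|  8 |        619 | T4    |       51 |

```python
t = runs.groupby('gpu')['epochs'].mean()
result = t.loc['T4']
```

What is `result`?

61.5

group by gpu, mean of epochs:
gpu
A100    50.500000
H100    20.333333
T4      61.500000
Name: epochs, dtype: float64
Hence 61.5.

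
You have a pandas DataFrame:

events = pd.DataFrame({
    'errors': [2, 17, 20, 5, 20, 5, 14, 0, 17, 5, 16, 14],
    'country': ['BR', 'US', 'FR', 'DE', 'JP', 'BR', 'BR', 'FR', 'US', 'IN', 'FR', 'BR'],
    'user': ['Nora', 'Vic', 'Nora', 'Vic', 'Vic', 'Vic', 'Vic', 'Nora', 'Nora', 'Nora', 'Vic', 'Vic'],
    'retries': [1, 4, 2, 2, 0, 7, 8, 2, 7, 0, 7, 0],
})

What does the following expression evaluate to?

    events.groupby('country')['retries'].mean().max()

5.5

group by country, mean of retries:
country
BR    4.000000
DE    2.000000
FR    3.666667
IN    0.000000
JP    0.000000
US    5.500000
Name: retries, dtype: float64
Finally, max of the resulting series = 5.5.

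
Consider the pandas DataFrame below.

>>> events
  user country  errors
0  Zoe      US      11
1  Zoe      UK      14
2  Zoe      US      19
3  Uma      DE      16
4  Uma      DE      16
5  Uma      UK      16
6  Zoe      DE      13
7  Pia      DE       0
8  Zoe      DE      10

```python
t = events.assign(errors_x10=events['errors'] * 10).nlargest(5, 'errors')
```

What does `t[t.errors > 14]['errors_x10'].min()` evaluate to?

160

add column errors_x10 = events['errors'] * 10:
  user country  errors  errors_x10
0  Zoe      US      11         110
1  Zoe      UK      14         140
2  Zoe      US      19         190
3  Uma      DE      16         160
4  Uma      DE      16         160
5  Uma      UK      16         160
6  Zoe      DE      13         130
7  Pia      DE       0           0
8  Zoe      DE      10         100
take 5 rows with largest errors:
  user country  errors  errors_x10
2  Zoe      US      19         190
3  Uma      DE      16         160
4  Uma      DE      16         160
5  Uma      UK      16         160
1  Zoe      UK      14         140
filter rows where errors > 14:
  user country  errors  errors_x10
2  Zoe      US      19         190
3  Uma      DE      16         160
4  Uma      DE      16         160
5  Uma      UK      16         160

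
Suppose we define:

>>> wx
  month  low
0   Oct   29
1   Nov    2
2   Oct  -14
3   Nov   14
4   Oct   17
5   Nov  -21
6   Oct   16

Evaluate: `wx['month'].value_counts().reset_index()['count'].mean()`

3.5

value_counts of month:
month
Oct    4
Nov    3
Name: count, dtype: int64
reset_index():
  month  count
0   Oct      4
1   Nov      3
The mean of column 'count' is 3.5.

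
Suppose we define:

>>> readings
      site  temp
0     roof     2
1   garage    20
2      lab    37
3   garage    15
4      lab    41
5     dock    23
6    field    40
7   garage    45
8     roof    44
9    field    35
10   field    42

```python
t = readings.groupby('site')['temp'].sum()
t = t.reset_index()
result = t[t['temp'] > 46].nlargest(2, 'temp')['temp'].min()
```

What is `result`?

group by site, sum of temp:
site
dock       23
field     117
garage     80
lab        78
roof       46
Name: temp, dtype: int64
reset_index():
     site  temp
0    dock    23
1   field   117
2  garage    80
3     lab    78
4    roof    46
filter rows where temp > 46:
     site  temp
1   field   117
2  garage    80
3     lab    78
take 2 rows with largest temp:
     site  temp
1   field   117
2  garage    80
Hence 80.

80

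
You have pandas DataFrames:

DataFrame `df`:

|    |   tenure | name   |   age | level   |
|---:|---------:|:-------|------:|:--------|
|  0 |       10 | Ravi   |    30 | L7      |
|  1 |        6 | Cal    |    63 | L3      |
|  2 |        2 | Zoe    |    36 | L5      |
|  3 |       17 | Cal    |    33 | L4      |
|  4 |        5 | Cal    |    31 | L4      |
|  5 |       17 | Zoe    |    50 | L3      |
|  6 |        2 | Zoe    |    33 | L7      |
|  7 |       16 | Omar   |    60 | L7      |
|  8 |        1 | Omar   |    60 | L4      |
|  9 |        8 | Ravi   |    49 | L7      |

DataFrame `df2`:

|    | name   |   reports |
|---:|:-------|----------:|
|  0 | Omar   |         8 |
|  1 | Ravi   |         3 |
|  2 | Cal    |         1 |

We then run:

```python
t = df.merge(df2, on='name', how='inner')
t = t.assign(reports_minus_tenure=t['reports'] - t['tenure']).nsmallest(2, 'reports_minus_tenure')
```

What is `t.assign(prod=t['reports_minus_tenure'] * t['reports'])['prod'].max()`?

-16

merge on 'name' (how='inner') → 7 rows:
   tenure  name  age level  reports
0      10  Ravi   30    L7        3
1       6   Cal   63    L3        1
2      17   Cal   33    L4        1
3       5   Cal   31    L4        1
4      16  Omar   60    L7        8
5       1  Omar   60    L4        8
6       8  Ravi   49    L7        3
add column reports_minus_tenure = t['reports'] - t['tenure']:
   tenure  name  age level  reports  reports_minus_tenure
0      10  Ravi   30    L7        3                    -7
1       6   Cal   63    L3        1                    -5
2      17   Cal   33    L4        1                   -16
3       5   Cal   31    L4        1                    -4
4      16  Omar   60    L7        8                    -8
5       1  Omar   60    L4        8                     7
6       8  Ravi   49    L7        3                    -5
take 2 rows with smallest reports_minus_tenure:
   tenure  name  age level  reports  reports_minus_tenure
2      17   Cal   33    L4        1                   -16
4      16  Omar   60    L7        8                    -8
add column prod = t['reports_minus_tenure'] * t['reports']:
   tenure  name  age level  reports  reports_minus_tenure  prod
2      17   Cal   33    L4        1                   -16   -16
4      16  Omar   60    L7        8                    -8   -64
Finally, max of column 'prod' = -16.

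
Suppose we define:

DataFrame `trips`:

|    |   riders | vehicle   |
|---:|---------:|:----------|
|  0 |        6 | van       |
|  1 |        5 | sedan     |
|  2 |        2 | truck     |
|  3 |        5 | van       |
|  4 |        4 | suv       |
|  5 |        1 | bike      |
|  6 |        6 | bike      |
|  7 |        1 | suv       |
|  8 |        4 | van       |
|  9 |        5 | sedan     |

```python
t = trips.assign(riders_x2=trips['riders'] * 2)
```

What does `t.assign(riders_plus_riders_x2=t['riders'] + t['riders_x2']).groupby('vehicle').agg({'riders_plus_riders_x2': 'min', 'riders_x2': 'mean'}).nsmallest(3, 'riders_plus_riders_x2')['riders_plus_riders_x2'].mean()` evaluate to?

add column riders_x2 = trips['riders'] * 2:
   riders vehicle  riders_x2
0       6     van         12
1       5   sedan         10
2       2   truck          4
3       5     van         10
4       4     suv          8
5       1    bike          2
6       6    bike         12
7       1     suv          2
8       4     van          8
9       5   sedan         10
add column riders_plus_riders_x2 = t['riders'] + t['riders_x2']:
   riders vehicle  riders_x2  riders_plus_riders_x2
0       6     van         12                     18
1       5   sedan         10                     15
2       2   truck          4                      6
3       5     van         10                     15
4       4     suv          8                     12
5       1    bike          2                      3
6       6    bike         12                     18
7       1     suv          2                      3
8       4     van          8                     12
9       5   sedan         10                     15
group by vehicle: min(riders_plus_riders_x2), mean(riders_x2):
         riders_plus_riders_x2  riders_x2
vehicle                                  
bike                         3        7.0
sedan                       15       10.0
suv                          3        5.0
truck                        6        4.0
van                         12       10.0
take 3 rows with smallest riders_plus_riders_x2:
         riders_plus_riders_x2  riders_x2
vehicle                                  
bike                         3        7.0
suv                          3        5.0
truck                        6        4.0

4.0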